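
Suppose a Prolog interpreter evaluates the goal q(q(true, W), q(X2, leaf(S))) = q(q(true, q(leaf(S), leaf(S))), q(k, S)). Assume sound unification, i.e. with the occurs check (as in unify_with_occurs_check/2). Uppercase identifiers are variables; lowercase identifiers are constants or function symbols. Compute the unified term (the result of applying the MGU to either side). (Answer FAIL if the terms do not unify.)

FAIL

Decompose q/2: q(true, W) = q(true, q(leaf(S), leaf(S))),  q(X2, leaf(S)) = q(k, S).
Decompose q/2: true = true,  W = q(leaf(S), leaf(S)).
Delete trivial equation true = true.
Bind W := q(leaf(S), leaf(S)); no other remaining equation mentions W.
Decompose q/2: X2 = k,  leaf(S) = S.
Bind X2 := k; no other remaining equation mentions X2.
Occurs check fails: S occurs in leaf(S); the equation S = leaf(S) has no finite solution.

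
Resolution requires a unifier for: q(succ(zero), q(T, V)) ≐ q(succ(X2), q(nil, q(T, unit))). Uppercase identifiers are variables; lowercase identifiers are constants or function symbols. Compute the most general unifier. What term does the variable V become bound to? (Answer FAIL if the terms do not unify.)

q(nil, unit)

Decompose q/2: succ(zero) ≐ succ(X2),  q(T, V) ≐ q(nil, q(T, unit)).
Decompose succ/1: zero ≐ X2.
Bind X2 := zero; no other remaining equation mentions X2.
Decompose q/2: T ≐ nil,  V ≐ q(T, unit).
Bind T := nil; substituting into the remaining equation gives: V ≐ q(nil, unit).
Bind V := q(nil, unit).
MGU = { X2 := zero, T := nil, V := q(nil, unit) }, so V := q(nil, unit).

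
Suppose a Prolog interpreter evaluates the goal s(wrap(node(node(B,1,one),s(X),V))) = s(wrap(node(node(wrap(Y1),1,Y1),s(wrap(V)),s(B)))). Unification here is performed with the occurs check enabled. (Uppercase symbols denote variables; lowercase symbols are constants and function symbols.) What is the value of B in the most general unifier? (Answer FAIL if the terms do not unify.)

Decompose s/1: wrap(node(node(B,1,one),s(X),V)) = wrap(node(node(wrap(Y1),1,Y1),s(wrap(V)),s(B))).
Decompose wrap/1: node(node(B,1,one),s(X),V) = node(node(wrap(Y1),1,Y1),s(wrap(V)),s(B)).
Decompose node/3: node(B,1,one) = node(wrap(Y1),1,Y1),  s(X) = s(wrap(V)),  V = s(B).
Decompose node/3: B = wrap(Y1),  1 = 1,  one = Y1.
Bind B := wrap(Y1); substituting into the one remaining equation that mentions B gives: V = s(wrap(Y1)).
Delete trivial equation 1 = 1.
Bind Y1 := one; substituting into the one remaining equation that mentions Y1 gives: V = s(wrap(one)). Substituting into the earlier binding gives B := wrap(one).
Decompose s/1: X = wrap(V).
Bind X := wrap(V); no other remaining equation mentions X.
Bind V := s(wrap(one)). Substituting into the earlier binding gives X := wrap(s(wrap(one))).
MGU = { B -> wrap(one), Y1 -> one, X -> wrap(s(wrap(one))), V -> s(wrap(one)) }, so B -> wrap(one).

wrap(one)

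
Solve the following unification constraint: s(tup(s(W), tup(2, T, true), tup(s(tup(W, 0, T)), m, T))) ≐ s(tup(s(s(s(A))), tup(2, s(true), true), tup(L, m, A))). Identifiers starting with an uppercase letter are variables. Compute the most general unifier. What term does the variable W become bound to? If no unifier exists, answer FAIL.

Decompose s/1: tup(s(W), tup(2, T, true), tup(s(tup(W, 0, T)), m, T)) ≐ tup(s(s(s(A))), tup(2, s(true), true), tup(L, m, A)).
Decompose tup/3: s(W) ≐ s(s(s(A))),  tup(2, T, true) ≐ tup(2, s(true), true),  tup(s(tup(W, 0, T)), m, T) ≐ tup(L, m, A).
Decompose s/1: W ≐ s(s(A)).
Bind W := s(s(A)); substituting into the one remaining equation that mentions W gives: tup(s(tup(s(s(A)), 0, T)), m, T) ≐ tup(L, m, A).
Decompose tup/3: 2 ≐ 2,  T ≐ s(true),  true ≐ true.
Delete trivial equation 2 ≐ 2.
Bind T := s(true); substituting into the one remaining equation that mentions T gives: tup(s(tup(s(s(A)), 0, s(true))), m, s(true)) ≐ tup(L, m, A).
Delete trivial equation true ≐ true.
Decompose tup/3: s(tup(s(s(A)), 0, s(true))) ≐ L,  m ≐ m,  s(true) ≐ A.
Bind L := s(tup(s(s(A)), 0, s(true))); no other remaining equation mentions L.
Delete trivial equation m ≐ m.
Bind A := s(true). Substituting into the earlier bindings gives W := s(s(s(true))), L := s(tup(s(s(s(true))), 0, s(true))).
MGU = { W -> s(s(s(true))), T -> s(true), L -> s(tup(s(s(s(true))), 0, s(true))), A -> s(true) }, so W -> s(s(s(true))).

s(s(s(true)))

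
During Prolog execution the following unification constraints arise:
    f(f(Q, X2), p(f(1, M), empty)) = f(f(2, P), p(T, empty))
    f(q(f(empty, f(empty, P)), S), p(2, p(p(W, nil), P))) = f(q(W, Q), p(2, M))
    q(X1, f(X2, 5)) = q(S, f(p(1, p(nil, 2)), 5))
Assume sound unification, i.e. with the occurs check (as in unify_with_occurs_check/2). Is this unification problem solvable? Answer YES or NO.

YES

Decompose f/2: f(Q, X2) = f(2, P),  p(f(1, M), empty) = p(T, empty).
Decompose f/2: Q = 2,  X2 = P.
Bind Q := 2; substituting into the one remaining equation that mentions Q gives: f(q(f(empty, f(empty, P)), S), p(2, p(p(W, nil), P))) = f(q(W, 2), p(2, M)).
Bind X2 := P; substituting into the one remaining equation that mentions X2 gives: q(X1, f(P, 5)) = q(S, f(p(1, p(nil, 2)), 5)).
Decompose p/2: f(1, M) = T,  empty = empty.
Bind T := f(1, M); no other remaining equation mentions T.
Delete trivial equation empty = empty.
Decompose f/2: q(f(empty, f(empty, P)), S) = q(W, 2),  p(2, p(p(W, nil), P)) = p(2, M).
Decompose q/2: f(empty, f(empty, P)) = W,  S = 2.
Bind W := f(empty, f(empty, P)); substituting into the one remaining equation that mentions W gives: p(2, p(p(f(empty, f(empty, P)), nil), P)) = p(2, M).
Bind S := 2; substituting into the one remaining equation that mentions S gives: q(X1, f(P, 5)) = q(2, f(p(1, p(nil, 2)), 5)).
Decompose p/2: 2 = 2,  p(p(f(empty, f(empty, P)), nil), P) = M.
Delete trivial equation 2 = 2.
Bind M := p(p(f(empty, f(empty, P)), nil), P); no other remaining equation mentions M. Substituting into the earlier binding gives T := f(1, p(p(f(empty, f(empty, P)), nil), P)).
Decompose q/2: X1 = 2,  f(P, 5) = f(p(1, p(nil, 2)), 5).
Bind X1 := 2; no other remaining equation mentions X1.
Decompose f/2: P = p(1, p(nil, 2)),  5 = 5.
Bind P := p(1, p(nil, 2)); no other remaining equation mentions P. Substituting into the earlier bindings gives X2 := p(1, p(nil, 2)), T := f(1, p(p(f(empty, f(empty, p(1, p(nil, 2)))), nil), p(1, p(nil, 2)))), W := f(empty, f(empty, p(1, p(nil, 2)))), M := p(p(f(empty, f(empty, p(1, p(nil, 2)))), nil), p(1, p(nil, 2))).
Delete trivial equation 5 = 5.
No equations remain and no clash or occurs-check failure arose, so a unifier exists.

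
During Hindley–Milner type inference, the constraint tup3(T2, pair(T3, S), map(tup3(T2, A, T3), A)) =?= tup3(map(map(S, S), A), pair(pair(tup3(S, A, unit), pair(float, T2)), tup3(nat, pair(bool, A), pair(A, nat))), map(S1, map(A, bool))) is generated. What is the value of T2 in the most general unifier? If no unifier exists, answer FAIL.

Decompose tup3/3: T2 =?= map(map(S, S), A),  pair(T3, S) =?= pair(pair(tup3(S, A, unit), pair(float, T2)), tup3(nat, pair(bool, A), pair(A, nat))),  map(tup3(T2, A, T3), A) =?= map(S1, map(A, bool)).
Bind T2 := map(map(S, S), A); substituting into the remaining equations gives: pair(T3, S) =?= pair(pair(tup3(S, A, unit), pair(float, map(map(S, S), A))), tup3(nat, pair(bool, A), pair(A, nat))),  map(tup3(map(map(S, S), A), A, T3), A) =?= map(S1, map(A, bool)).
Decompose pair/2: T3 =?= pair(tup3(S, A, unit), pair(float, map(map(S, S), A))),  S =?= tup3(nat, pair(bool, A), pair(A, nat)).
Bind T3 := pair(tup3(S, A, unit), pair(float, map(map(S, S), A))); substituting into the one remaining equation that mentions T3 gives: map(tup3(map(map(S, S), A), A, pair(tup3(S, A, unit), pair(float, map(map(S, S), A)))), A) =?= map(S1, map(A, bool)).
Bind S := tup3(nat, pair(bool, A), pair(A, nat)); substituting into the remaining equation gives: map(tup3(map(map(tup3(nat, pair(bool, A), pair(A, nat)), tup3(nat, pair(bool, A), pair(A, nat))), A), A, pair(tup3(tup3(nat, pair(bool, A), pair(A, nat)), A, unit), pair(float, map(map(tup3(nat, pair(bool, A), pair(A, nat)), tup3(nat, pair(bool, A), pair(A, nat))), A)))), A) =?= map(S1, map(A, bool)). Substituting into the earlier bindings gives T2 := map(map(tup3(nat, pair(bool, A), pair(A, nat)), tup3(nat, pair(bool, A), pair(A, nat))), A), T3 := pair(tup3(tup3(nat, pair(bool, A), pair(A, nat)), A, unit), pair(float, map(map(tup3(nat, pair(bool, A), pair(A, nat)), tup3(nat, pair(bool, A), pair(A, nat))), A))).
Decompose map/2: tup3(map(map(tup3(nat, pair(bool, A), pair(A, nat)), tup3(nat, pair(bool, A), pair(A, nat))), A), A, pair(tup3(tup3(nat, pair(bool, A), pair(A, nat)), A, unit), pair(float, map(map(tup3(nat, pair(bool, A), pair(A, nat)), tup3(nat, pair(bool, A), pair(A, nat))), A)))) =?= S1,  A =?= map(A, bool).
Bind S1 := tup3(map(map(tup3(nat, pair(bool, A), pair(A, nat)), tup3(nat, pair(bool, A), pair(A, nat))), A), A, pair(tup3(tup3(nat, pair(bool, A), pair(A, nat)), A, unit), pair(float, map(map(tup3(nat, pair(bool, A), pair(A, nat)), tup3(nat, pair(bool, A), pair(A, nat))), A)))); no other remaining equation mentions S1.
Occurs check fails: A occurs in map(A, bool); the equation A =?= map(A, bool) has no finite solution.

FAIL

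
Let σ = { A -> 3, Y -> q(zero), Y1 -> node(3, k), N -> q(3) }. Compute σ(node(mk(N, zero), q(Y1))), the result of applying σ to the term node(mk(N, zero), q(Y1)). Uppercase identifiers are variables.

node(mk(q(3), zero), q(node(3, k)))

Replace each occurrence of Y1 with node(3, k).
Replace each occurrence of N with q(3).
Result: node(mk(q(3), zero), q(node(3, k))).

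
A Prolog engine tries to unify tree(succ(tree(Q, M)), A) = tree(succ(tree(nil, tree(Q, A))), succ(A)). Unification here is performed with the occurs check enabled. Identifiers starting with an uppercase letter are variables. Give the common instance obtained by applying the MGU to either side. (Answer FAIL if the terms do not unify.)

Decompose tree/2: succ(tree(Q, M)) = succ(tree(nil, tree(Q, A))),  A = succ(A).
Decompose succ/1: tree(Q, M) = tree(nil, tree(Q, A)).
Decompose tree/2: Q = nil,  M = tree(Q, A).
Bind Q := nil; substituting into the one remaining equation that mentions Q gives: M = tree(nil, A).
Bind M := tree(nil, A); no other remaining equation mentions M.
Occurs check fails: A occurs in succ(A); the equation A = succ(A) has no finite solution.

FAIL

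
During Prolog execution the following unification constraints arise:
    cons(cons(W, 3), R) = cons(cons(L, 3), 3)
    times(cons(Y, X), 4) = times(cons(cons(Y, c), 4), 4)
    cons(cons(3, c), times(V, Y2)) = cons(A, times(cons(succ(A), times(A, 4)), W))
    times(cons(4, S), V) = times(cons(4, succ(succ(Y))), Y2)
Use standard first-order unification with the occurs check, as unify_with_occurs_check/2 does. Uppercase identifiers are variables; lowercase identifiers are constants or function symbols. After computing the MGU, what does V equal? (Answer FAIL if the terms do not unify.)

FAIL

Decompose cons/2: cons(W, 3) = cons(L, 3),  R = 3.
Decompose cons/2: W = L,  3 = 3.
Bind W := L; substituting into the one remaining equation that mentions W gives: cons(cons(3, c), times(V, Y2)) = cons(A, times(cons(succ(A), times(A, 4)), L)).
Delete trivial equation 3 = 3.
Bind R := 3; no other remaining equation mentions R.
Decompose times/2: cons(Y, X) = cons(cons(Y, c), 4),  4 = 4.
Decompose cons/2: Y = cons(Y, c),  X = 4.
Occurs check fails: Y occurs in cons(Y, c); the equation Y = cons(Y, c) has no finite solution.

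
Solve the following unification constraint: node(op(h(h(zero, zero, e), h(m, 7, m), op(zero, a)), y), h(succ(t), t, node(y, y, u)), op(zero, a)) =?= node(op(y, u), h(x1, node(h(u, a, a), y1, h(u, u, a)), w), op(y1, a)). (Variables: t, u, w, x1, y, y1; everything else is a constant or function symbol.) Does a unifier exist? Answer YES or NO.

YES

Decompose node/3: op(h(h(zero, zero, e), h(m, 7, m), op(zero, a)), y) =?= op(y, u),  h(succ(t), t, node(y, y, u)) =?= h(x1, node(h(u, a, a), y1, h(u, u, a)), w),  op(zero, a) =?= op(y1, a).
Decompose op/2: h(h(zero, zero, e), h(m, 7, m), op(zero, a)) =?= y,  y =?= u.
Bind y := h(h(zero, zero, e), h(m, 7, m), op(zero, a)); substituting into the 2 remaining equations that mention y gives: h(h(zero, zero, e), h(m, 7, m), op(zero, a)) =?= u,  h(succ(t), t, node(h(h(zero, zero, e), h(m, 7, m), op(zero, a)), h(h(zero, zero, e), h(m, 7, m), op(zero, a)), u)) =?= h(x1, node(h(u, a, a), y1, h(u, u, a)), w).
Bind u := h(h(zero, zero, e), h(m, 7, m), op(zero, a)); substituting into the one remaining equation that mentions u gives: h(succ(t), t, node(h(h(zero, zero, e), h(m, 7, m), op(zero, a)), h(h(zero, zero, e), h(m, 7, m), op(zero, a)), h(h(zero, zero, e), h(m, 7, m), op(zero, a)))) =?= h(x1, node(h(h(h(zero, zero, e), h(m, 7, m), op(zero, a)), a, a), y1, h(h(h(zero, zero, e), h(m, 7, m), op(zero, a)), h(h(zero, zero, e), h(m, 7, m), op(zero, a)), a)), w).
Decompose h/3: succ(t) =?= x1,  t =?= node(h(h(h(zero, zero, e), h(m, 7, m), op(zero, a)), a, a), y1, h(h(h(zero, zero, e), h(m, 7, m), op(zero, a)), h(h(zero, zero, e), h(m, 7, m), op(zero, a)), a)),  node(h(h(zero, zero, e), h(m, 7, m), op(zero, a)), h(h(zero, zero, e), h(m, 7, m), op(zero, a)), h(h(zero, zero, e), h(m, 7, m), op(zero, a))) =?= w.
Bind x1 := succ(t); no other remaining equation mentions x1.
Bind t := node(h(h(h(zero, zero, e), h(m, 7, m), op(zero, a)), a, a), y1, h(h(h(zero, zero, e), h(m, 7, m), op(zero, a)), h(h(zero, zero, e), h(m, 7, m), op(zero, a)), a)); no other remaining equation mentions t. Substituting into the earlier binding gives x1 := succ(node(h(h(h(zero, zero, e), h(m, 7, m), op(zero, a)), a, a), y1, h(h(h(zero, zero, e), h(m, 7, m), op(zero, a)), h(h(zero, zero, e), h(m, 7, m), op(zero, a)), a))).
Bind w := node(h(h(zero, zero, e), h(m, 7, m), op(zero, a)), h(h(zero, zero, e), h(m, 7, m), op(zero, a)), h(h(zero, zero, e), h(m, 7, m), op(zero, a))); no other remaining equation mentions w.
Decompose op/2: zero =?= y1,  a =?= a.
Bind y1 := zero; no other remaining equation mentions y1. Substituting into the earlier bindings gives x1 := succ(node(h(h(h(zero, zero, e), h(m, 7, m), op(zero, a)), a, a), zero, h(h(h(zero, zero, e), h(m, 7, m), op(zero, a)), h(h(zero, zero, e), h(m, 7, m), op(zero, a)), a))), t := node(h(h(h(zero, zero, e), h(m, 7, m), op(zero, a)), a, a), zero, h(h(h(zero, zero, e), h(m, 7, m), op(zero, a)), h(h(zero, zero, e), h(m, 7, m), op(zero, a)), a)).
Delete trivial equation a =?= a.
No equations remain and no clash or occurs-check failure arose, so a unifier exists.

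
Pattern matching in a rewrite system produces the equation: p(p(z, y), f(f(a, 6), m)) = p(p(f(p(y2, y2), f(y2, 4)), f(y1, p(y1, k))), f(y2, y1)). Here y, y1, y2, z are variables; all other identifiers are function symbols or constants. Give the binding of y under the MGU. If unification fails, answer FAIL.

Decompose p/2: p(z, y) = p(f(p(y2, y2), f(y2, 4)), f(y1, p(y1, k))),  f(f(a, 6), m) = f(y2, y1).
Decompose p/2: z = f(p(y2, y2), f(y2, 4)),  y = f(y1, p(y1, k)).
Bind z := f(p(y2, y2), f(y2, 4)); no other remaining equation mentions z.
Bind y := f(y1, p(y1, k)); no other remaining equation mentions y.
Decompose f/2: f(a, 6) = y2,  m = y1.
Bind y2 := f(a, 6); no other remaining equation mentions y2. Substituting into the earlier binding gives z := f(p(f(a, 6), f(a, 6)), f(f(a, 6), 4)).
Bind y1 := m. Substituting into the earlier binding gives y := f(m, p(m, k)).
MGU = { z ↦ f(p(f(a, 6), f(a, 6)), f(f(a, 6), 4)), y ↦ f(m, p(m, k)), y2 ↦ f(a, 6), y1 ↦ m }, so y ↦ f(m, p(m, k)).

f(m, p(m, k))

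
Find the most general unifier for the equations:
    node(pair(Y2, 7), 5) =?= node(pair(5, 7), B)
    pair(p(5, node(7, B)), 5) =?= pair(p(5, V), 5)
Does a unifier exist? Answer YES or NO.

Decompose node/2: pair(Y2, 7) =?= pair(5, 7),  5 =?= B.
Decompose pair/2: Y2 =?= 5,  7 =?= 7.
Bind Y2 := 5; no other remaining equation mentions Y2.
Delete trivial equation 7 =?= 7.
Bind B := 5; substituting into the remaining equation gives: pair(p(5, node(7, 5)), 5) =?= pair(p(5, V), 5).
Decompose pair/2: p(5, node(7, 5)) =?= p(5, V),  5 =?= 5.
Decompose p/2: 5 =?= 5,  node(7, 5) =?= V.
Delete trivial equation 5 =?= 5.
Bind V := node(7, 5); no other remaining equation mentions V.
Delete trivial equation 5 =?= 5.
No equations remain and no clash or occurs-check failure arose, so a unifier exists.

YES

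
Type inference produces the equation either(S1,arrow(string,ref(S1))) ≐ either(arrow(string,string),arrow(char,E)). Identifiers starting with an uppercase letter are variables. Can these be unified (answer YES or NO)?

NO

Decompose either/2: S1 ≐ arrow(string,string),  arrow(string,ref(S1)) ≐ arrow(char,E).
Bind S1 := arrow(string,string); substituting into the remaining equation gives: arrow(string,ref(arrow(string,string))) ≐ arrow(char,E).
Decompose arrow/2: string ≐ char,  ref(arrow(string,string)) ≐ E.
Clash: constants string and char differ; no unifier exists.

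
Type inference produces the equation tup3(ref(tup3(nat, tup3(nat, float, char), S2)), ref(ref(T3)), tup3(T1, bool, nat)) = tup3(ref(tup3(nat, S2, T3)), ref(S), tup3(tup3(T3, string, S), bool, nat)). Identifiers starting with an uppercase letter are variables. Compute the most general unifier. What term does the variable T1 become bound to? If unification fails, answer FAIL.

Decompose tup3/3: ref(tup3(nat, tup3(nat, float, char), S2)) = ref(tup3(nat, S2, T3)),  ref(ref(T3)) = ref(S),  tup3(T1, bool, nat) = tup3(tup3(T3, string, S), bool, nat).
Decompose ref/1: tup3(nat, tup3(nat, float, char), S2) = tup3(nat, S2, T3).
Decompose tup3/3: nat = nat,  tup3(nat, float, char) = S2,  S2 = T3.
Delete trivial equation nat = nat.
Bind S2 := tup3(nat, float, char); substituting into the one remaining equation that mentions S2 gives: tup3(nat, float, char) = T3.
Bind T3 := tup3(nat, float, char); substituting into the remaining equations gives: ref(ref(tup3(nat, float, char))) = ref(S),  tup3(T1, bool, nat) = tup3(tup3(tup3(nat, float, char), string, S), bool, nat).
Decompose ref/1: ref(tup3(nat, float, char)) = S.
Bind S := ref(tup3(nat, float, char)); substituting into the remaining equation gives: tup3(T1, bool, nat) = tup3(tup3(tup3(nat, float, char), string, ref(tup3(nat, float, char))), bool, nat).
Decompose tup3/3: T1 = tup3(tup3(nat, float, char), string, ref(tup3(nat, float, char))),  bool = bool,  nat = nat.
Bind T1 := tup3(tup3(nat, float, char), string, ref(tup3(nat, float, char))); no other remaining equation mentions T1.
Delete trivial equation bool = bool.
Delete trivial equation nat = nat.
MGU = { S2 -> tup3(nat, float, char), T3 -> tup3(nat, float, char), S -> ref(tup3(nat, float, char)), T1 -> tup3(tup3(nat, float, char), string, ref(tup3(nat, float, char))) }, so T1 -> tup3(tup3(nat, float, char), string, ref(tup3(nat, float, char))).

tup3(tup3(nat, float, char), string, ref(tup3(nat, float, char)))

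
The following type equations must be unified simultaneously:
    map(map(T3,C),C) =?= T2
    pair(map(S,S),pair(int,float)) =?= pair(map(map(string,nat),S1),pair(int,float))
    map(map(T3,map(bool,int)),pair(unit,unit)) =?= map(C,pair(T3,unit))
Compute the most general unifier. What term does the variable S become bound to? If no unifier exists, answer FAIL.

Bind T2 := map(map(T3,C),C); no other remaining equation mentions T2.
Decompose pair/2: map(S,S) =?= map(map(string,nat),S1),  pair(int,float) =?= pair(int,float).
Decompose map/2: S =?= map(string,nat),  S =?= S1.
Bind S := map(string,nat); substituting into the one remaining equation that mentions S gives: map(string,nat) =?= S1.
Bind S1 := map(string,nat); no other remaining equation mentions S1.
Delete trivial equation pair(int,float) =?= pair(int,float).
Decompose map/2: map(T3,map(bool,int)) =?= C,  pair(unit,unit) =?= pair(T3,unit).
Bind C := map(T3,map(bool,int)); no other remaining equation mentions C. Substituting into the earlier binding gives T2 := map(map(T3,map(T3,map(bool,int))),map(T3,map(bool,int))).
Decompose pair/2: unit =?= T3,  unit =?= unit.
Bind T3 := unit; no other remaining equation mentions T3. Substituting into the earlier bindings gives T2 := map(map(unit,map(unit,map(bool,int))),map(unit,map(bool,int))), C := map(unit,map(bool,int)).
Delete trivial equation unit =?= unit.
MGU = { T2 ↦ map(map(unit,map(unit,map(bool,int))),map(unit,map(bool,int))), S ↦ map(string,nat), S1 ↦ map(string,nat), C ↦ map(unit,map(bool,int)), T3 ↦ unit }, so S ↦ map(string,nat).

map(string,nat)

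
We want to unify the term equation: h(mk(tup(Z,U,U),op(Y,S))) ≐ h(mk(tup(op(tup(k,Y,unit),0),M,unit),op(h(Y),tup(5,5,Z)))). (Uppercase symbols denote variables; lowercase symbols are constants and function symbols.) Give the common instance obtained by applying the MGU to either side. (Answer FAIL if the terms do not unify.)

Decompose h/1: mk(tup(Z,U,U),op(Y,S)) ≐ mk(tup(op(tup(k,Y,unit),0),M,unit),op(h(Y),tup(5,5,Z))).
Decompose mk/2: tup(Z,U,U) ≐ tup(op(tup(k,Y,unit),0),M,unit),  op(Y,S) ≐ op(h(Y),tup(5,5,Z)).
Decompose tup/3: Z ≐ op(tup(k,Y,unit),0),  U ≐ M,  U ≐ unit.
Bind Z := op(tup(k,Y,unit),0); substituting into the one remaining equation that mentions Z gives: op(Y,S) ≐ op(h(Y),tup(5,5,op(tup(k,Y,unit),0))).
Bind U := M; substituting into the one remaining equation that mentions U gives: M ≐ unit.
Bind M := unit; no other remaining equation mentions M. Substituting into the earlier binding gives U := unit.
Decompose op/2: Y ≐ h(Y),  S ≐ tup(5,5,op(tup(k,Y,unit),0)).
Occurs check fails: Y occurs in h(Y); the equation Y ≐ h(Y) has no finite solution.

FAIL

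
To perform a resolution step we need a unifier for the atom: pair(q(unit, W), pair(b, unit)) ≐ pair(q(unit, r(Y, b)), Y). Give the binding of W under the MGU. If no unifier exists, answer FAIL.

r(pair(b, unit), b)

Decompose pair/2: q(unit, W) ≐ q(unit, r(Y, b)),  pair(b, unit) ≐ Y.
Decompose q/2: unit ≐ unit,  W ≐ r(Y, b).
Delete trivial equation unit ≐ unit.
Bind W := r(Y, b); no other remaining equation mentions W.
Bind Y := pair(b, unit). Substituting into the earlier binding gives W := r(pair(b, unit), b).
MGU = { W -> r(pair(b, unit), b), Y -> pair(b, unit) }, so W -> r(pair(b, unit), b).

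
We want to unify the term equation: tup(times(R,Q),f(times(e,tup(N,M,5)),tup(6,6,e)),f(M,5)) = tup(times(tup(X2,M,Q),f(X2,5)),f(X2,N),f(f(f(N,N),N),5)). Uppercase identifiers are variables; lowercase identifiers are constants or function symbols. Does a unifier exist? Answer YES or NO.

Decompose tup/3: times(R,Q) = times(tup(X2,M,Q),f(X2,5)),  f(times(e,tup(N,M,5)),tup(6,6,e)) = f(X2,N),  f(M,5) = f(f(f(N,N),N),5).
Decompose times/2: R = tup(X2,M,Q),  Q = f(X2,5).
Bind R := tup(X2,M,Q); no other remaining equation mentions R.
Bind Q := f(X2,5); no other remaining equation mentions Q. Substituting into the earlier binding gives R := tup(X2,M,f(X2,5)).
Decompose f/2: times(e,tup(N,M,5)) = X2,  tup(6,6,e) = N.
Bind X2 := times(e,tup(N,M,5)); no other remaining equation mentions X2. Substituting into the earlier bindings gives R := tup(times(e,tup(N,M,5)),M,f(times(e,tup(N,M,5)),5)), Q := f(times(e,tup(N,M,5)),5).
Bind N := tup(6,6,e); substituting into the remaining equation gives: f(M,5) = f(f(f(tup(6,6,e),tup(6,6,e)),tup(6,6,e)),5). Substituting into the earlier bindings gives R := tup(times(e,tup(tup(6,6,e),M,5)),M,f(times(e,tup(tup(6,6,e),M,5)),5)), Q := f(times(e,tup(tup(6,6,e),M,5)),5), X2 := times(e,tup(tup(6,6,e),M,5)).
Decompose f/2: M = f(f(tup(6,6,e),tup(6,6,e)),tup(6,6,e)),  5 = 5.
Bind M := f(f(tup(6,6,e),tup(6,6,e)),tup(6,6,e)); no other remaining equation mentions M. Substituting into the earlier bindings gives R := tup(times(e,tup(tup(6,6,e),f(f(tup(6,6,e),tup(6,6,e)),tup(6,6,e)),5)),f(f(tup(6,6,e),tup(6,6,e)),tup(6,6,e)),f(times(e,tup(tup(6,6,e),f(f(tup(6,6,e),tup(6,6,e)),tup(6,6,e)),5)),5)), Q := f(times(e,tup(tup(6,6,e),f(f(tup(6,6,e),tup(6,6,e)),tup(6,6,e)),5)),5), X2 := times(e,tup(tup(6,6,e),f(f(tup(6,6,e),tup(6,6,e)),tup(6,6,e)),5)).
Delete trivial equation 5 = 5.
No equations remain and no clash or occurs-check failure arose, so a unifier exists.

YES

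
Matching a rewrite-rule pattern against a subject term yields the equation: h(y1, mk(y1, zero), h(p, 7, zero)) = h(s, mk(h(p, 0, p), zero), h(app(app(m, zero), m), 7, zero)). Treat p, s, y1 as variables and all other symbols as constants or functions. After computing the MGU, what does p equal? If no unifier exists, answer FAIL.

app(app(m, zero), m)

Decompose h/3: y1 = s,  mk(y1, zero) = mk(h(p, 0, p), zero),  h(p, 7, zero) = h(app(app(m, zero), m), 7, zero).
Bind y1 := s; substituting into the one remaining equation that mentions y1 gives: mk(s, zero) = mk(h(p, 0, p), zero).
Decompose mk/2: s = h(p, 0, p),  zero = zero.
Bind s := h(p, 0, p); no other remaining equation mentions s. Substituting into the earlier binding gives y1 := h(p, 0, p).
Delete trivial equation zero = zero.
Decompose h/3: p = app(app(m, zero), m),  7 = 7,  zero = zero.
Bind p := app(app(m, zero), m); no other remaining equation mentions p. Substituting into the earlier bindings gives y1 := h(app(app(m, zero), m), 0, app(app(m, zero), m)), s := h(app(app(m, zero), m), 0, app(app(m, zero), m)).
Delete trivial equation 7 = 7.
Delete trivial equation zero = zero.
MGU = { y1 := h(app(app(m, zero), m), 0, app(app(m, zero), m)), s := h(app(app(m, zero), m), 0, app(app(m, zero), m)), p := app(app(m, zero), m) }, so p := app(app(m, zero), m).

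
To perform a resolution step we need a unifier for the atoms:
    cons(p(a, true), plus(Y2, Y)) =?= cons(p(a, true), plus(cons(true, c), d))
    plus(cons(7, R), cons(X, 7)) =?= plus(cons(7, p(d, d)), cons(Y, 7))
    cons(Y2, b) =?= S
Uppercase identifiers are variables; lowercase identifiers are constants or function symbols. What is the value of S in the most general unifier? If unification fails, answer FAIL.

cons(cons(true, c), b)

Decompose cons/2: p(a, true) =?= p(a, true),  plus(Y2, Y) =?= plus(cons(true, c), d).
Delete trivial equation p(a, true) =?= p(a, true).
Decompose plus/2: Y2 =?= cons(true, c),  Y =?= d.
Bind Y2 := cons(true, c); substituting into the one remaining equation that mentions Y2 gives: cons(cons(true, c), b) =?= S.
Bind Y := d; substituting into the one remaining equation that mentions Y gives: plus(cons(7, R), cons(X, 7)) =?= plus(cons(7, p(d, d)), cons(d, 7)).
Decompose plus/2: cons(7, R) =?= cons(7, p(d, d)),  cons(X, 7) =?= cons(d, 7).
Decompose cons/2: 7 =?= 7,  R =?= p(d, d).
Delete trivial equation 7 =?= 7.
Bind R := p(d, d); no other remaining equation mentions R.
Decompose cons/2: X =?= d,  7 =?= 7.
Bind X := d; no other remaining equation mentions X.
Delete trivial equation 7 =?= 7.
Bind S := cons(cons(true, c), b).
MGU = { Y2 ↦ cons(true, c), Y ↦ d, R ↦ p(d, d), X ↦ d, S ↦ cons(cons(true, c), b) }, so S ↦ cons(cons(true, c), b).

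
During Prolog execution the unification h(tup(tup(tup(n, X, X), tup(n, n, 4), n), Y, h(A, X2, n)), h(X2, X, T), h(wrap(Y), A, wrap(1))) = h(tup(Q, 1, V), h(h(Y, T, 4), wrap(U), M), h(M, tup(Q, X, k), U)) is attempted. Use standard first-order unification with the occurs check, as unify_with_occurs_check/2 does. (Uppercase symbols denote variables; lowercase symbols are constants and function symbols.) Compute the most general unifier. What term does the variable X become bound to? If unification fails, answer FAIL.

wrap(wrap(1))

Decompose h/3: tup(tup(tup(n, X, X), tup(n, n, 4), n), Y, h(A, X2, n)) = tup(Q, 1, V),  h(X2, X, T) = h(h(Y, T, 4), wrap(U), M),  h(wrap(Y), A, wrap(1)) = h(M, tup(Q, X, k), U).
Decompose tup/3: tup(tup(n, X, X), tup(n, n, 4), n) = Q,  Y = 1,  h(A, X2, n) = V.
Bind Q := tup(tup(n, X, X), tup(n, n, 4), n); substituting into the one remaining equation that mentions Q gives: h(wrap(Y), A, wrap(1)) = h(M, tup(tup(tup(n, X, X), tup(n, n, 4), n), X, k), U).
Bind Y := 1; substituting into the 2 remaining equations that mention Y gives: h(X2, X, T) = h(h(1, T, 4), wrap(U), M),  h(wrap(1), A, wrap(1)) = h(M, tup(tup(tup(n, X, X), tup(n, n, 4), n), X, k), U).
Bind V := h(A, X2, n); no other remaining equation mentions V.
Decompose h/3: X2 = h(1, T, 4),  X = wrap(U),  T = M.
Bind X2 := h(1, T, 4); no other remaining equation mentions X2. Substituting into the earlier binding gives V := h(A, h(1, T, 4), n).
Bind X := wrap(U); substituting into the one remaining equation that mentions X gives: h(wrap(1), A, wrap(1)) = h(M, tup(tup(tup(n, wrap(U), wrap(U)), tup(n, n, 4), n), wrap(U), k), U). Substituting into the earlier binding gives Q := tup(tup(n, wrap(U), wrap(U)), tup(n, n, 4), n).
Bind T := M; no other remaining equation mentions T. Substituting into the earlier bindings gives V := h(A, h(1, M, 4), n), X2 := h(1, M, 4).
Decompose h/3: wrap(1) = M,  A = tup(tup(tup(n, wrap(U), wrap(U)), tup(n, n, 4), n), wrap(U), k),  wrap(1) = U.
Bind M := wrap(1); no other remaining equation mentions M. Substituting into the earlier bindings gives V := h(A, h(1, wrap(1), 4), n), X2 := h(1, wrap(1), 4), T := wrap(1).
Bind A := tup(tup(tup(n, wrap(U), wrap(U)), tup(n, n, 4), n), wrap(U), k); no other remaining equation mentions A. Substituting into the earlier binding gives V := h(tup(tup(tup(n, wrap(U), wrap(U)), tup(n, n, 4), n), wrap(U), k), h(1, wrap(1), 4), n).
Bind U := wrap(1). Substituting into the earlier bindings gives Q := tup(tup(n, wrap(wrap(1)), wrap(wrap(1))), tup(n, n, 4), n), V := h(tup(tup(tup(n, wrap(wrap(1)), wrap(wrap(1))), tup(n, n, 4), n), wrap(wrap(1)), k), h(1, wrap(1), 4), n), X := wrap(wrap(1)), A := tup(tup(tup(n, wrap(wrap(1)), wrap(wrap(1))), tup(n, n, 4), n), wrap(wrap(1)), k).
MGU = { Q ↦ tup(tup(n, wrap(wrap(1)), wrap(wrap(1))), tup(n, n, 4), n), Y ↦ 1, V ↦ h(tup(tup(tup(n, wrap(wrap(1)), wrap(wrap(1))), tup(n, n, 4), n), wrap(wrap(1)), k), h(1, wrap(1), 4), n), X2 ↦ h(1, wrap(1), 4), X ↦ wrap(wrap(1)), T ↦ wrap(1), M ↦ wrap(1), A ↦ tup(tup(tup(n, wrap(wrap(1)), wrap(wrap(1))), tup(n, n, 4), n), wrap(wrap(1)), k), U ↦ wrap(1) }, so X ↦ wrap(wrap(1)).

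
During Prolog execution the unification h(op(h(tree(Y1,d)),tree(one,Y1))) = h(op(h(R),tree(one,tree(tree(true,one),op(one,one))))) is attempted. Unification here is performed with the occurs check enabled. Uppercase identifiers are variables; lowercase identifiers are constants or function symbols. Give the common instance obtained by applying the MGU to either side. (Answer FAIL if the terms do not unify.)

Decompose h/1: op(h(tree(Y1,d)),tree(one,Y1)) = op(h(R),tree(one,tree(tree(true,one),op(one,one)))).
Decompose op/2: h(tree(Y1,d)) = h(R),  tree(one,Y1) = tree(one,tree(tree(true,one),op(one,one))).
Decompose h/1: tree(Y1,d) = R.
Bind R := tree(Y1,d); no other remaining equation mentions R.
Decompose tree/2: one = one,  Y1 = tree(tree(true,one),op(one,one)).
Delete trivial equation one = one.
Bind Y1 := tree(tree(true,one),op(one,one)). Substituting into the earlier binding gives R := tree(tree(tree(true,one),op(one,one)),d).
Applying the MGU to either side gives h(op(h(tree(tree(tree(true,one),op(one,one)),d)),tree(one,tree(tree(true,one),op(one,one))))).

h(op(h(tree(tree(tree(true,one),op(one,one)),d)),tree(one,tree(tree(true,one),op(one,one)))))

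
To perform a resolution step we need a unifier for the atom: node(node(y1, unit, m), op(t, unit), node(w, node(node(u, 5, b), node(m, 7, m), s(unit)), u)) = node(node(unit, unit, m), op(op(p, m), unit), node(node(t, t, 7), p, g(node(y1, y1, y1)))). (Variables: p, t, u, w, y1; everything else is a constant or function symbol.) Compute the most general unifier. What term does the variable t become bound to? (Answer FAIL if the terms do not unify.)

op(node(node(g(node(unit, unit, unit)), 5, b), node(m, 7, m), s(unit)), m)

Decompose node/3: node(y1, unit, m) = node(unit, unit, m),  op(t, unit) = op(op(p, m), unit),  node(w, node(node(u, 5, b), node(m, 7, m), s(unit)), u) = node(node(t, t, 7), p, g(node(y1, y1, y1))).
Decompose node/3: y1 = unit,  unit = unit,  m = m.
Bind y1 := unit; substituting into the one remaining equation that mentions y1 gives: node(w, node(node(u, 5, b), node(m, 7, m), s(unit)), u) = node(node(t, t, 7), p, g(node(unit, unit, unit))).
Delete trivial equation unit = unit.
Delete trivial equation m = m.
Decompose op/2: t = op(p, m),  unit = unit.
Bind t := op(p, m); substituting into the one remaining equation that mentions t gives: node(w, node(node(u, 5, b), node(m, 7, m), s(unit)), u) = node(node(op(p, m), op(p, m), 7), p, g(node(unit, unit, unit))).
Delete trivial equation unit = unit.
Decompose node/3: w = node(op(p, m), op(p, m), 7),  node(node(u, 5, b), node(m, 7, m), s(unit)) = p,  u = g(node(unit, unit, unit)).
Bind w := node(op(p, m), op(p, m), 7); no other remaining equation mentions w.
Bind p := node(node(u, 5, b), node(m, 7, m), s(unit)); no other remaining equation mentions p. Substituting into the earlier bindings gives t := op(node(node(u, 5, b), node(m, 7, m), s(unit)), m), w := node(op(node(node(u, 5, b), node(m, 7, m), s(unit)), m), op(node(node(u, 5, b), node(m, 7, m), s(unit)), m), 7).
Bind u := g(node(unit, unit, unit)). Substituting into the earlier bindings gives t := op(node(node(g(node(unit, unit, unit)), 5, b), node(m, 7, m), s(unit)), m), w := node(op(node(node(g(node(unit, unit, unit)), 5, b), node(m, 7, m), s(unit)), m), op(node(node(g(node(unit, unit, unit)), 5, b), node(m, 7, m), s(unit)), m), 7), p := node(node(g(node(unit, unit, unit)), 5, b), node(m, 7, m), s(unit)).
MGU = { y1 := unit, t := op(node(node(g(node(unit, unit, unit)), 5, b), node(m, 7, m), s(unit)), m), w := node(op(node(node(g(node(unit, unit, unit)), 5, b), node(m, 7, m), s(unit)), m), op(node(node(g(node(unit, unit, unit)), 5, b), node(m, 7, m), s(unit)), m), 7), p := node(node(g(node(unit, unit, unit)), 5, b), node(m, 7, m), s(unit)), u := g(node(unit, unit, unit)) }, so t := op(node(node(g(node(unit, unit, unit)), 5, b), node(m, 7, m), s(unit)), m).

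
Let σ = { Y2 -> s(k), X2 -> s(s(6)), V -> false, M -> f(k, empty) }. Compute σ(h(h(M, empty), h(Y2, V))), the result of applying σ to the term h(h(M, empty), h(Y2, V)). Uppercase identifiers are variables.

Replace each occurrence of Y2 with s(k).
Replace each occurrence of V with false.
Replace each occurrence of M with f(k, empty).
Result: h(h(f(k, empty), empty), h(s(k), false)).

h(h(f(k, empty), empty), h(s(k), false))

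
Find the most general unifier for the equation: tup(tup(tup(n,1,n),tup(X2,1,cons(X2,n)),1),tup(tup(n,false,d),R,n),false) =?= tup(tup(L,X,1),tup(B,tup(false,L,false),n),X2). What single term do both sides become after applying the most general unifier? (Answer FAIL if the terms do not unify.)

Decompose tup/3: tup(tup(n,1,n),tup(X2,1,cons(X2,n)),1) =?= tup(L,X,1),  tup(tup(n,false,d),R,n) =?= tup(B,tup(false,L,false),n),  false =?= X2.
Decompose tup/3: tup(n,1,n) =?= L,  tup(X2,1,cons(X2,n)) =?= X,  1 =?= 1.
Bind L := tup(n,1,n); substituting into the one remaining equation that mentions L gives: tup(tup(n,false,d),R,n) =?= tup(B,tup(false,tup(n,1,n),false),n).
Bind X := tup(X2,1,cons(X2,n)); no other remaining equation mentions X.
Delete trivial equation 1 =?= 1.
Decompose tup/3: tup(n,false,d) =?= B,  R =?= tup(false,tup(n,1,n),false),  n =?= n.
Bind B := tup(n,false,d); no other remaining equation mentions B.
Bind R := tup(false,tup(n,1,n),false); no other remaining equation mentions R.
Delete trivial equation n =?= n.
Bind X2 := false. Substituting into the earlier binding gives X := tup(false,1,cons(false,n)).
Applying the MGU to either side gives tup(tup(tup(n,1,n),tup(false,1,cons(false,n)),1),tup(tup(n,false,d),tup(false,tup(n,1,n),false),n),false).

tup(tup(tup(n,1,n),tup(false,1,cons(false,n)),1),tup(tup(n,false,d),tup(false,tup(n,1,n),false),n),false)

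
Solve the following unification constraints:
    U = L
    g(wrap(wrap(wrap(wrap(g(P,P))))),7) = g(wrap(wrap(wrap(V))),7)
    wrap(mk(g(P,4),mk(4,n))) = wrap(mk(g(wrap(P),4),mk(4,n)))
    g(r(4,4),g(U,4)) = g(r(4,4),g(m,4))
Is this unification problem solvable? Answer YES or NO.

NO

Bind U := L; substituting into the one remaining equation that mentions U gives: g(r(4,4),g(L,4)) = g(r(4,4),g(m,4)).
Decompose g/2: wrap(wrap(wrap(wrap(g(P,P))))) = wrap(wrap(wrap(V))),  7 = 7.
Decompose wrap/1: wrap(wrap(wrap(g(P,P)))) = wrap(wrap(V)).
Decompose wrap/1: wrap(wrap(g(P,P))) = wrap(V).
Decompose wrap/1: wrap(g(P,P)) = V.
Bind V := wrap(g(P,P)); no other remaining equation mentions V.
Delete trivial equation 7 = 7.
Decompose wrap/1: mk(g(P,4),mk(4,n)) = mk(g(wrap(P),4),mk(4,n)).
Decompose mk/2: g(P,4) = g(wrap(P),4),  mk(4,n) = mk(4,n).
Decompose g/2: P = wrap(P),  4 = 4.
Occurs check fails: P occurs in wrap(P); the equation P = wrap(P) has no finite solution.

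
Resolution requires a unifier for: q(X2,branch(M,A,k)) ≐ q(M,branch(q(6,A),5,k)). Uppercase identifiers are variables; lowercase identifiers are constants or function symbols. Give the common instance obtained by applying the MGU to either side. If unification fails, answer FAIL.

Decompose q/2: X2 ≐ M,  branch(M,A,k) ≐ branch(q(6,A),5,k).
Bind X2 := M; no other remaining equation mentions X2.
Decompose branch/3: M ≐ q(6,A),  A ≐ 5,  k ≐ k.
Bind M := q(6,A); no other remaining equation mentions M. Substituting into the earlier binding gives X2 := q(6,A).
Bind A := 5; no other remaining equation mentions A. Substituting into the earlier bindings gives X2 := q(6,5), M := q(6,5).
Delete trivial equation k ≐ k.
Applying the MGU to either side gives q(q(6,5),branch(q(6,5),5,k)).

q(q(6,5),branch(q(6,5),5,k))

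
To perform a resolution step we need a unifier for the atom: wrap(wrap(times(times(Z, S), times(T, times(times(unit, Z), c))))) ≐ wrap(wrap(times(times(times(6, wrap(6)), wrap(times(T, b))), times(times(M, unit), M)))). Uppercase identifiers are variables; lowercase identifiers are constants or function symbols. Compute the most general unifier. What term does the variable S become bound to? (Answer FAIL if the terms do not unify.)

wrap(times(times(times(times(unit, times(6, wrap(6))), c), unit), b))

Decompose wrap/1: wrap(times(times(Z, S), times(T, times(times(unit, Z), c)))) ≐ wrap(times(times(times(6, wrap(6)), wrap(times(T, b))), times(times(M, unit), M))).
Decompose wrap/1: times(times(Z, S), times(T, times(times(unit, Z), c))) ≐ times(times(times(6, wrap(6)), wrap(times(T, b))), times(times(M, unit), M)).
Decompose times/2: times(Z, S) ≐ times(times(6, wrap(6)), wrap(times(T, b))),  times(T, times(times(unit, Z), c)) ≐ times(times(M, unit), M).
Decompose times/2: Z ≐ times(6, wrap(6)),  S ≐ wrap(times(T, b)).
Bind Z := times(6, wrap(6)); substituting into the one remaining equation that mentions Z gives: times(T, times(times(unit, times(6, wrap(6))), c)) ≐ times(times(M, unit), M).
Bind S := wrap(times(T, b)); no other remaining equation mentions S.
Decompose times/2: T ≐ times(M, unit),  times(times(unit, times(6, wrap(6))), c) ≐ M.
Bind T := times(M, unit); no other remaining equation mentions T. Substituting into the earlier binding gives S := wrap(times(times(M, unit), b)).
Bind M := times(times(unit, times(6, wrap(6))), c). Substituting into the earlier bindings gives S := wrap(times(times(times(times(unit, times(6, wrap(6))), c), unit), b)), T := times(times(times(unit, times(6, wrap(6))), c), unit).
MGU = { Z := times(6, wrap(6)), S := wrap(times(times(times(times(unit, times(6, wrap(6))), c), unit), b)), T := times(times(times(unit, times(6, wrap(6))), c), unit), M := times(times(unit, times(6, wrap(6))), c) }, so S := wrap(times(times(times(times(unit, times(6, wrap(6))), c), unit), b)).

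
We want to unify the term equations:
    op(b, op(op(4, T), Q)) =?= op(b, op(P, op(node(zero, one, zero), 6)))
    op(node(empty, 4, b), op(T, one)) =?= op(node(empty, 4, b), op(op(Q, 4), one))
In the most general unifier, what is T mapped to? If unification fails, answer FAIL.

op(op(node(zero, one, zero), 6), 4)

Decompose op/2: b =?= b,  op(op(4, T), Q) =?= op(P, op(node(zero, one, zero), 6)).
Delete trivial equation b =?= b.
Decompose op/2: op(4, T) =?= P,  Q =?= op(node(zero, one, zero), 6).
Bind P := op(4, T); no other remaining equation mentions P.
Bind Q := op(node(zero, one, zero), 6); substituting into the remaining equation gives: op(node(empty, 4, b), op(T, one)) =?= op(node(empty, 4, b), op(op(op(node(zero, one, zero), 6), 4), one)).
Decompose op/2: node(empty, 4, b) =?= node(empty, 4, b),  op(T, one) =?= op(op(op(node(zero, one, zero), 6), 4), one).
Delete trivial equation node(empty, 4, b) =?= node(empty, 4, b).
Decompose op/2: T =?= op(op(node(zero, one, zero), 6), 4),  one =?= one.
Bind T := op(op(node(zero, one, zero), 6), 4); no other remaining equation mentions T. Substituting into the earlier binding gives P := op(4, op(op(node(zero, one, zero), 6), 4)).
Delete trivial equation one =?= one.
MGU = { P := op(4, op(op(node(zero, one, zero), 6), 4)), Q := op(node(zero, one, zero), 6), T := op(op(node(zero, one, zero), 6), 4) }, so T := op(op(node(zero, one, zero), 6), 4).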